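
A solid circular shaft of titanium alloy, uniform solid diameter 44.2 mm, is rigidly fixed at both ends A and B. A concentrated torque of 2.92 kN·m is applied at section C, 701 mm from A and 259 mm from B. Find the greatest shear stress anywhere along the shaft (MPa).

With uniform GJ and both ends fixed, compatibility θ_AC = θ_CB gives T_A·a = T_B·b, together with T_A + T_B = T₀.
T_A = T₀·b/(a+b) = 2920·259/960.0 = 787.8 N·m; T_B = 2132 N·m.
τ in each portion: τ_AC = 4.65×10^7 Pa, τ_CB = 1.26×10^8 Pa; maximum is in CB.
τ_max = T_CB·r/J = 2132·0.0221/3.75×10^-7 = 1.258×10^8 Pa.

126 MPa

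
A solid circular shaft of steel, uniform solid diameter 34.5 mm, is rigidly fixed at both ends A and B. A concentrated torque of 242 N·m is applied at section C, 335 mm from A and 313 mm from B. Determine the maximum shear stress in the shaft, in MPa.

15.5 MPa

With uniform GJ and both ends fixed, compatibility θ_AC = θ_CB gives T_A·a = T_B·b, together with T_A + T_B = T₀.
T_A = T₀·b/(a+b) = 242.0·313/648.0 = 116.9 N·m; T_B = 125.1 N·m.
τ in each portion: τ_AC = 1.45×10^7 Pa, τ_CB = 1.55×10^7 Pa; maximum is in CB.
τ_max = T_CB·r/J = 125.1·0.0173/1.39×10^-7 = 1.552×10^7 Pa.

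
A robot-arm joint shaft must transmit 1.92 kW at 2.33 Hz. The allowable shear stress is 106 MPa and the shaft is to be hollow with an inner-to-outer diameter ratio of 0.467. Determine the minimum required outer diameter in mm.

ω = 2π·2.33 = 14.64 rad/s, so T = P/ω = 1.92×10³ / 14.64 = 131.1 N·m.
For a hollow shaft with d_i/d_o = 0.467: τ_max = 16T/(π d_o³ (1−k⁴)), so d_o = [16T/(π τ_allow (1−k⁴))]^(1/3) = [16·131.1/(π·1.06×10^8·0.9524)]^(1/3) = 0.01877 m.

18.8 mm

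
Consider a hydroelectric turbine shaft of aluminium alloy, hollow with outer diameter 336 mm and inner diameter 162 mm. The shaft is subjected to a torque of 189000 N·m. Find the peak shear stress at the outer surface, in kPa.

26800 kPa

J = π(d_o⁴ − d_i⁴)/32 = π(0.336⁴ − 0.162⁴)/32 = 1.184×10^-3 m⁴.
τ_max = T·r/J = 189000 × 0.168 / 1.184×10^-3 = 2.683×10^7 Pa.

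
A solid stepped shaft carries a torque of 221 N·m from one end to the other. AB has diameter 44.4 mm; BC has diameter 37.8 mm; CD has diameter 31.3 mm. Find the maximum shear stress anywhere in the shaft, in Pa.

Under the same torque, τ_max = 16T/(πd³) is largest where d is smallest — segment CD (d = 31.3 mm).
τ_max = 16·221.0/(π·(0.0313)³) = 3.671×10^7 Pa.

3.67e7 Pa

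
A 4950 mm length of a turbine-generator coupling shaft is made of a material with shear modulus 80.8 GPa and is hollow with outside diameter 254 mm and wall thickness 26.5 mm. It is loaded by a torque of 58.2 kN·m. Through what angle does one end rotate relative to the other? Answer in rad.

J = π(d_o⁴ − d_i⁴)/32 = π(0.254⁴ − 0.201⁴)/32 = 2.484×10^-4 m⁴.
θ = T·L/(G·J) = 58200 × 4.95 / (80.8×10⁹ × 2.484×10^-4) = 0.01435 rad.

0.0144 rad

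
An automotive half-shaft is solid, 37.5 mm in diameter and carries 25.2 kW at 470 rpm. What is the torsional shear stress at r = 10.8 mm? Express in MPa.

ω = 2π·470/60 = 49.22 rad/s, so T = P/ω = 25.2×10³ / 49.22 = 512.0 N·m.
J = πd⁴/32 = π(0.0375)⁴/32 = 1.941×10^-7 m⁴.
Shear stress varies linearly with radius: τ = T·r/J = 512.0 × 0.0108 / 1.941×10^-7 = 2.848×10^7 Pa.

28.5 MPa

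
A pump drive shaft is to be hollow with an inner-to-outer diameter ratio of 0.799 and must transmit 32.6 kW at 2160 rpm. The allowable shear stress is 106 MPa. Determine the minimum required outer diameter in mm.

ω = 2π·2160/60 = 226.2 rad/s, so T = P/ω = 32.6×10³ / 226.2 = 144.1 N·m.
For a hollow shaft with d_i/d_o = 0.799: τ_max = 16T/(π d_o³ (1−k⁴)), so d_o = [16T/(π τ_allow (1−k⁴))]^(1/3) = [16·144.1/(π·1.06×10^8·0.5924)]^(1/3) = 0.02269 m.

22.7 mm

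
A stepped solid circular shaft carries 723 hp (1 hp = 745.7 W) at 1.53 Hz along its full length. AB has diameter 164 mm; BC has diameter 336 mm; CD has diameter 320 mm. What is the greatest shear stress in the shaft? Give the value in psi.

9390 psi

ω = 2π·1.53 = 9.613 rad/s, so T = P/ω = 723×745.7 / 9.613 = 56080 N·m.
Under the same torque, τ_max = 16T/(πd³) is largest where d is smallest — segment AB (d = 164 mm).
τ_max = 16·56080/(π·(0.164)³) = 6.475×10^7 Pa.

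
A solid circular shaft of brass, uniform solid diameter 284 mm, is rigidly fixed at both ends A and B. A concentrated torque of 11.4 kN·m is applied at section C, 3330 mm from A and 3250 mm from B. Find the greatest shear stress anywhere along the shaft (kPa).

1280 kPa

With uniform GJ and both ends fixed, compatibility θ_AC = θ_CB gives T_A·a = T_B·b, together with T_A + T_B = T₀.
T_A = T₀·b/(a+b) = 11400·3250/6580 = 5631 N·m; T_B = 5769 N·m.
τ in each portion: τ_AC = 1.25×10^6 Pa, τ_CB = 1.28×10^6 Pa; maximum is in CB.
τ_max = T_CB·r/J = 5769·0.142/6.39×10^-4 = 1.283×10^6 Pa.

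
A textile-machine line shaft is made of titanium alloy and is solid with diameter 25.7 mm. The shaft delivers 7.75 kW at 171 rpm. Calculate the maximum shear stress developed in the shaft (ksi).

18.8 ksi

ω = 2π·171/60 = 17.91 rad/s, so T = P/ω = 7.75×10³ / 17.91 = 432.8 N·m.
J = πd⁴/32 = π(0.0257)⁴/32 = 4.283×10^-8 m⁴.
τ_max = T·r/J = 432.8 × 0.0129 / 4.283×10^-8 = 1.299×10^8 Pa.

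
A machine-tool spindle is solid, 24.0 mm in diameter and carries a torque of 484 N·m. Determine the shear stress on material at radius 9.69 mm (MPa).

J = πd⁴/32 = π(0.0240)⁴/32 = 3.257×10^-8 m⁴.
Shear stress varies linearly with radius: τ = T·r/J = 484.0 × 0.00969 / 3.257×10^-8 = 1.440×10^8 Pa.

144 MPa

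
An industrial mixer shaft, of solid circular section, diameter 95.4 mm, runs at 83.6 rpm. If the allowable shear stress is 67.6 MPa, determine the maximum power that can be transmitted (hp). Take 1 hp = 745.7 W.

J = πd⁴/32 = π(0.0954)⁴/32 = 8.132×10^-6 m⁴.
T_max = τ_allow·J/r = 6.76×10^7 × 8.132×10^-6 / 0.0477 = 11520 N·m.
ω = 2π·83.6/60 = 8.755 rad/s, so P_max = T_max·ω = 1.009×10^5 W.

135 hp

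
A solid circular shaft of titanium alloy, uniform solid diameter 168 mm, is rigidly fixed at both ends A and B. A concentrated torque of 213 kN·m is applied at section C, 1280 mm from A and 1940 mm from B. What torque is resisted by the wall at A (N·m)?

128000 N·m

With uniform GJ and both ends fixed, compatibility θ_AC = θ_CB gives T_A·a = T_B·b, together with T_A + T_B = T₀.
T_A = T₀·b/(a+b) = 213000·1940/3220 = 128300 N·m; T_B = 84670 N·m.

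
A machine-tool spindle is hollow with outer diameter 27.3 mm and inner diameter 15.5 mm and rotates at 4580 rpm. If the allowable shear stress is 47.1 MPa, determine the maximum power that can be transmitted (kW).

80.9 kW

J = π(d_o⁴ − d_i⁴)/32 = π(0.0273⁴ − 0.0155⁴)/32 = 4.887×10^-8 m⁴.
T_max = τ_allow·J/r = 4.71×10^7 × 4.887×10^-8 / 0.0137 = 168.6 N·m.
ω = 2π·4580/60 = 479.6 rad/s, so P_max = T_max·ω = 8.087×10^4 W.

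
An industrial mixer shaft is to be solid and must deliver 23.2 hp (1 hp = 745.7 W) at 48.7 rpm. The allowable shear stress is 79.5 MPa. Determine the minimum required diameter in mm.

ω = 2π·48.7/60 = 5.100 rad/s, so T = P/ω = 23.2×745.7 / 5.100 = 3392 N·m.
For a solid shaft τ_max = 16T/(πd³), so d = (16T/(π τ_allow))^(1/3) = (16·3392/(π·7.95×10^7))^(1/3) = 0.06012 m.

60.1 mm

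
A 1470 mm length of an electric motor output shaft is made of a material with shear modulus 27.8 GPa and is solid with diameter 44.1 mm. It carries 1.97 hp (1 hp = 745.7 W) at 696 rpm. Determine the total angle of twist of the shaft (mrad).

ω = 2π·696/60 = 72.88 rad/s, so T = P/ω = 1.97×745.7 / 72.88 = 20.16 N·m.
J = πd⁴/32 = π(0.0441)⁴/32 = 3.713×10^-7 m⁴.
θ = T·L/(G·J) = 20.16 × 1.47 / (27.8×10⁹ × 3.713×10^-7) = 2.870×10^-3 rad.

2.87 mrad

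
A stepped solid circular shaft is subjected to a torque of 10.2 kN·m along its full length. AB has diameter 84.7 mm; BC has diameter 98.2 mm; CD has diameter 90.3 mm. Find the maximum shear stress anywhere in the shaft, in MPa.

Under the same torque, τ_max = 16T/(πd³) is largest where d is smallest — segment AB (d = 84.7 mm).
τ_max = 16·10200/(π·(0.0847)³) = 8.549×10^7 Pa.

85.5 MPa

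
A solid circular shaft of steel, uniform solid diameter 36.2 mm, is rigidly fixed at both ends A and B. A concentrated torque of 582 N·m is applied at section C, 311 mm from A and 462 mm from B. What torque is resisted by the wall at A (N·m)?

With uniform GJ and both ends fixed, compatibility θ_AC = θ_CB gives T_A·a = T_B·b, together with T_A + T_B = T₀.
T_A = T₀·b/(a+b) = 582.0·462/773.0 = 347.8 N·m; T_B = 234.2 N·m.

348 N·m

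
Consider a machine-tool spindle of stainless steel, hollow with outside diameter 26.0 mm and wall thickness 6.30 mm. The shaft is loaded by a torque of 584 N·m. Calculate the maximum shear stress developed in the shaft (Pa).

J = π(d_o⁴ − d_i⁴)/32 = π(0.0260⁴ − 0.0134⁴)/32 = 4.170×10^-8 m⁴.
τ_max = T·r/J = 584.0 × 0.0130 / 4.170×10^-8 = 1.821×10^8 Pa.

1.82e8 Pa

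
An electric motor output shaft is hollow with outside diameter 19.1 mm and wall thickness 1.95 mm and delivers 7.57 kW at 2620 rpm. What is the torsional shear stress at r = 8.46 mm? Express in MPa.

29.8 MPa

ω = 2π·2620/60 = 274.4 rad/s, so T = P/ω = 7.57×10³ / 274.4 = 27.59 N·m.
J = π(d_o⁴ − d_i⁴)/32 = π(0.0191⁴ − 0.0152⁴)/32 = 7.825×10^-9 m⁴.
Shear stress varies linearly with radius: τ = T·r/J = 27.59 × 0.00846 / 7.825×10^-9 = 2.983×10^7 Pa.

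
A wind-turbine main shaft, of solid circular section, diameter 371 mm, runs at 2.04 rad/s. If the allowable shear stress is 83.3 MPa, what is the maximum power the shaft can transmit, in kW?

1700 kW

J = πd⁴/32 = π(0.371)⁴/32 = 1.860×10^-3 m⁴.
T_max = τ_allow·J/r = 8.33×10^7 × 1.860×10^-3 / 0.185 = 835200 N·m.
ω = 2.04 rad/s, so P_max = T_max·ω = 1.704×10^6 W.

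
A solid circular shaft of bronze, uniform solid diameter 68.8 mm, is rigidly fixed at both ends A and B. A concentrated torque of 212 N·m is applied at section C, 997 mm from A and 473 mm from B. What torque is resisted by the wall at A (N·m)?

With uniform GJ and both ends fixed, compatibility θ_AC = θ_CB gives T_A·a = T_B·b, together with T_A + T_B = T₀.
T_A = T₀·b/(a+b) = 212.0·473/1470 = 68.21 N·m; T_B = 143.8 N·m.

68.2 N·m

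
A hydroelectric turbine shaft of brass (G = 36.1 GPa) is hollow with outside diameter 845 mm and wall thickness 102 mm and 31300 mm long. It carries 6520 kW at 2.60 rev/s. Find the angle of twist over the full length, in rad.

0.0103 rad

ω = 2π·2.60 = 16.34 rad/s, so T = P/ω = 6520×10³ / 16.34 = 399100 N·m.
J = π(d_o⁴ − d_i⁴)/32 = π(0.845⁴ − 0.641⁴)/32 = 0.03348 m⁴.
θ = T·L/(G·J) = 399100 × 31.3 / (36.1×10⁹ × 0.03348) = 0.01034 rad.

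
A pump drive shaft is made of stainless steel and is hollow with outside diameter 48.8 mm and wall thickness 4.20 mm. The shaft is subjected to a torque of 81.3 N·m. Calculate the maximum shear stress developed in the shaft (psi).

975 psi

J = π(d_o⁴ − d_i⁴)/32 = π(0.0488⁴ − 0.0404⁴)/32 = 2.952×10^-7 m⁴.
τ_max = T·r/J = 81.30 × 0.0244 / 2.952×10^-7 = 6.719×10^6 Pa.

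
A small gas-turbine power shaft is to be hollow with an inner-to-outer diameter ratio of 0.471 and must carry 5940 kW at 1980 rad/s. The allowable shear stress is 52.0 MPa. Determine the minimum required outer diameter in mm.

ω = 1980 rad/s, so T = P/ω = 5940×10³ / 1980 = 3000 N·m.
For a hollow shaft with d_i/d_o = 0.471: τ_max = 16T/(π d_o³ (1−k⁴)), so d_o = [16T/(π τ_allow (1−k⁴))]^(1/3) = [16·3000/(π·5.20×10^7·0.9508)]^(1/3) = 0.06761 m.

67.6 mm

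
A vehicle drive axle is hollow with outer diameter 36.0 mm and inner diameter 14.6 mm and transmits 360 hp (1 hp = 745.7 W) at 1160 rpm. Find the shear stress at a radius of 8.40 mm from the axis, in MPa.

ω = 2π·1160/60 = 121.5 rad/s, so T = P/ω = 360×745.7 / 121.5 = 2210 N·m.
J = π(d_o⁴ − d_i⁴)/32 = π(0.0360⁴ − 0.0146⁴)/32 = 1.604×10^-7 m⁴.
Shear stress varies linearly with radius: τ = T·r/J = 2210 × 0.00840 / 1.604×10^-7 = 1.157×10^8 Pa.

116 MPa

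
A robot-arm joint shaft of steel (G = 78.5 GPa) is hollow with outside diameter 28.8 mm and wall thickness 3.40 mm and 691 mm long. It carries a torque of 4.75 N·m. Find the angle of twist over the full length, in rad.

J = π(d_o⁴ − d_i⁴)/32 = π(0.0288⁴ − 0.0220⁴)/32 = 4.454×10^-8 m⁴.
θ = T·L/(G·J) = 4.750 × 0.691 / (78.5×10⁹ × 4.454×10^-8) = 9.387×10^-4 rad.

9.39e-4 rad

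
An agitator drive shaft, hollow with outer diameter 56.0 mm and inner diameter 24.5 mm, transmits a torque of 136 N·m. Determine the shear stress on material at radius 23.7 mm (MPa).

3.47 MPa

J = π(d_o⁴ − d_i⁴)/32 = π(0.0560⁴ − 0.0245⁴)/32 = 9.301×10^-7 m⁴.
Shear stress varies linearly with radius: τ = T·r/J = 136.0 × 0.0237 / 9.301×10^-7 = 3.465×10^6 Pa.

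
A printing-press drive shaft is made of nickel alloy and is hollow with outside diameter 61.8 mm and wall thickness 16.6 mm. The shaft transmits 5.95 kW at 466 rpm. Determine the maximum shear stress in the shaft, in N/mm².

ω = 2π·466/60 = 48.80 rad/s, so T = P/ω = 5.95×10³ / 48.80 = 121.9 N·m.
J = π(d_o⁴ − d_i⁴)/32 = π(0.0618⁴ − 0.0286⁴)/32 = 1.366×10^-6 m⁴.
τ_max = T·r/J = 121.9 × 0.0309 / 1.366×10^-6 = 2.757×10^6 Pa.

2.76 N/mm²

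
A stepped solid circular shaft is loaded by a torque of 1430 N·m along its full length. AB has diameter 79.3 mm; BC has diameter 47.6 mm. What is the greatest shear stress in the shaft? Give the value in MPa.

Under the same torque, τ_max = 16T/(πd³) is largest where d is smallest — segment BC (d = 47.6 mm).
τ_max = 16·1430/(π·(0.0476)³) = 6.753×10^7 Pa.

67.5 MPa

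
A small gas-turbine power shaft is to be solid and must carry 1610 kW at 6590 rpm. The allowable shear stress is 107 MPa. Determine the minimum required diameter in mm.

ω = 2π·6590/60 = 690.1 rad/s, so T = P/ω = 1610×10³ / 690.1 = 2333 N·m.
For a solid shaft τ_max = 16T/(πd³), so d = (16T/(π τ_allow))^(1/3) = (16·2333/(π·1.07×10^8))^(1/3) = 0.04807 m.

48.1 mm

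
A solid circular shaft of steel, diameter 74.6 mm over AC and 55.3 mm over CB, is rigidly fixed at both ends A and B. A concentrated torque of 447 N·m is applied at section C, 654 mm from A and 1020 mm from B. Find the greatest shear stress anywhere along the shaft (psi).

Compatibility: T_A·a/J_AC = T_B·b/J_CB with T_A + T_B = T₀.
J_AC = 3.04×10^-6 m⁴, J_CB = 9.18×10^-7 m⁴, so T_A = T₀·(J_AC/a)/((J_AC/a)+(J_CB/b)) = 374.5 N·m, T_B = 72.51 N·m.
τ in each portion: τ_AC = 4.59×10^6 Pa, τ_CB = 2.18×10^6 Pa; maximum is in AC.
τ_max = T_AC·r/J = 374.5·0.0373/3.04×10^-6 = 4.594×10^6 Pa.

666 psi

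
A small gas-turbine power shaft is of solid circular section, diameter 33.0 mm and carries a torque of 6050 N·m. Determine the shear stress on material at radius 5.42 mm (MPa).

282 MPa

J = πd⁴/32 = π(0.0330)⁴/32 = 1.164×10^-7 m⁴.
Shear stress varies linearly with radius: τ = T·r/J = 6050 × 0.00542 / 1.164×10^-7 = 2.816×10^8 Pa.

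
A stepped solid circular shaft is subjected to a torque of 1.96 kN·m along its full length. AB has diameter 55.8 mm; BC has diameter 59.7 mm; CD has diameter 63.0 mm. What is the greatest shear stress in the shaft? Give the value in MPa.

Under the same torque, τ_max = 16T/(πd³) is largest where d is smallest — segment AB (d = 55.8 mm).
τ_max = 16·1960/(π·(0.0558)³) = 5.745×10^7 Pa.

57.5 MPa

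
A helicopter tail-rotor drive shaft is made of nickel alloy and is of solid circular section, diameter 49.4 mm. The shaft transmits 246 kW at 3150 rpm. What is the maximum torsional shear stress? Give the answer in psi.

ω = 2π·3150/60 = 329.9 rad/s, so T = P/ω = 246×10³ / 329.9 = 745.8 N·m.
J = πd⁴/32 = π(0.0494)⁴/32 = 5.847×10^-7 m⁴.
τ_max = T·r/J = 745.8 × 0.0247 / 5.847×10^-7 = 3.151×10^7 Pa.

4570 psi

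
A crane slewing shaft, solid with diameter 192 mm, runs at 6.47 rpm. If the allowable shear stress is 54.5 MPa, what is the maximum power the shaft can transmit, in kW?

51.3 kW

J = πd⁴/32 = π(0.192)⁴/32 = 1.334×10^-4 m⁴.
T_max = τ_allow·J/r = 5.45×10^7 × 1.334×10^-4 / 0.0960 = 75740 N·m.
ω = 2π·6.47/60 = 0.6775 rad/s, so P_max = T_max·ω = 5.132×10^4 W.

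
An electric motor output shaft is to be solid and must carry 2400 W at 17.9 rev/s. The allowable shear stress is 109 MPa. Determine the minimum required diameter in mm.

9.99 mm

ω = 2π·17.9 = 112.5 rad/s, so T = P/ω = 2400 / 112.5 = 21.34 N·m.
For a solid shaft τ_max = 16T/(πd³), so d = (16T/(π τ_allow))^(1/3) = (16·21.34/(π·1.09×10^8))^(1/3) = 0.009990 m.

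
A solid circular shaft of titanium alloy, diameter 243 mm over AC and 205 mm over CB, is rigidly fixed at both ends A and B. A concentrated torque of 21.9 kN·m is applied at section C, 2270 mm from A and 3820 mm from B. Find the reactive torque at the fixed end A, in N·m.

16800 N·m

Compatibility: T_A·a/J_AC = T_B·b/J_CB with T_A + T_B = T₀.
J_AC = 3.42×10^-4 m⁴, J_CB = 1.73×10^-4 m⁴, so T_A = T₀·(J_AC/a)/((J_AC/a)+(J_CB/b)) = 16830 N·m, T_B = 5067 N·m.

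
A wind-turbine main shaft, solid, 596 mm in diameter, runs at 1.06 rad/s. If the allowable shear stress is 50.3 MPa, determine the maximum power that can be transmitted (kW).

2220 kW

J = πd⁴/32 = π(0.596)⁴/32 = 0.01239 m⁴.
T_max = τ_allow·J/r = 5.03×10^7 × 0.01239 / 0.298 = 2.091e6 N·m.
ω = 1.06 rad/s, so P_max = T_max·ω = 2.216×10^6 W.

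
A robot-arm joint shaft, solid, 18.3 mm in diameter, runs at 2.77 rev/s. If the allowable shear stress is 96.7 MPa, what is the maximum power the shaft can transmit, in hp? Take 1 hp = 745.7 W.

2.72 hp

J = πd⁴/32 = π(0.0183)⁴/32 = 1.101×10^-8 m⁴.
T_max = τ_allow·J/r = 9.67×10^7 × 1.101×10^-8 / 0.00915 = 116.4 N·m.
ω = 2π·2.77 = 17.40 rad/s, so P_max = T_max·ω = 2025 W.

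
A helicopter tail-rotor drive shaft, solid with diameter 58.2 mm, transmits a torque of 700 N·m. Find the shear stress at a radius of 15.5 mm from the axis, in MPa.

J = πd⁴/32 = π(0.0582)⁴/32 = 1.126×10^-6 m⁴.
Shear stress varies linearly with radius: τ = T·r/J = 700.0 × 0.0155 / 1.126×10^-6 = 9.632×10^6 Pa.

9.63 MPa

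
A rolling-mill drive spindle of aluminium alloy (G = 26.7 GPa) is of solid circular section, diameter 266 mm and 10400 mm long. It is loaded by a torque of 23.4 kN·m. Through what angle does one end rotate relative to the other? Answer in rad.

J = πd⁴/32 = π(0.266)⁴/32 = 4.915×10^-4 m⁴.
θ = T·L/(G·J) = 23400 × 10.4 / (26.7×10⁹ × 4.915×10^-4) = 0.01854 rad.

0.0185 rad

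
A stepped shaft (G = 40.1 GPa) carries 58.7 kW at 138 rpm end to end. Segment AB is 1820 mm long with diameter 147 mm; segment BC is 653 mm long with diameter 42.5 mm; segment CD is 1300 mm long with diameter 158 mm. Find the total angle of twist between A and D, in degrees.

12.2°

ω = 2π·138/60 = 14.45 rad/s, so T = P/ω = 58.7×10³ / 14.45 = 4062 N·m.
J_AB = π(0.147)⁴/32 = 4.58×10^-5 m⁴; J_BC = π(0.0425)⁴/32 = 3.20×10^-7 m⁴; J_CD = π(0.158)⁴/32 = 6.12×10^-5 m⁴.
θ = (T/G)·Σ L_i/J_i = (4062/40.1×10⁹)·(1.82/4.58×10^-5 + 0.653/3.20×10^-7 + 1.30/6.12×10^-5) = 0.2127 rad.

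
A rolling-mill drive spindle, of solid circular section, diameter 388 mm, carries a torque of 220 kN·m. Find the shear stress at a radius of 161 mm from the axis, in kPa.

15900 kPa

J = πd⁴/32 = π(0.388)⁴/32 = 2.225×10^-3 m⁴.
Shear stress varies linearly with radius: τ = T·r/J = 220000 × 0.161 / 2.225×10^-3 = 1.592×10^7 Pa.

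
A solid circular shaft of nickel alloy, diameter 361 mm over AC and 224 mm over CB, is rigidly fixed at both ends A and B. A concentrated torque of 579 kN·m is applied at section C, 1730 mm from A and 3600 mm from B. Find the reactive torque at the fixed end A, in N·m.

540000 N·m

Compatibility: T_A·a/J_AC = T_B·b/J_CB with T_A + T_B = T₀.
J_AC = 1.67×10^-3 m⁴, J_CB = 2.47×10^-4 m⁴, so T_A = T₀·(J_AC/a)/((J_AC/a)+(J_CB/b)) = 540500 N·m, T_B = 38500 N·m.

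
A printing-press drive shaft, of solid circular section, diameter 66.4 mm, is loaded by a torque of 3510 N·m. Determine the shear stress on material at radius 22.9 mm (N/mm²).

J = πd⁴/32 = π(0.0664)⁴/32 = 1.908×10^-6 m⁴.
Shear stress varies linearly with radius: τ = T·r/J = 3510 × 0.0229 / 1.908×10^-6 = 4.212×10^7 Pa.

42.1 N/mm²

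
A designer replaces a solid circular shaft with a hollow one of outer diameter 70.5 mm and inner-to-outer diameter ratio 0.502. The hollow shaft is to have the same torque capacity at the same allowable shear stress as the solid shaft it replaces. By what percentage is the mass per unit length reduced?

Equal τ_max and T ⇒ the solid shaft needs d_s³ = d_o³(1−k⁴), so d_s = 70.5·(1−0.502⁴)^(1/3) = 68.97 mm.
Area ratio A_h/A_s = d_o²(1−k²)/d_s² = (1−k²)/(1−k⁴)^(2/3) = 0.7814.
Mass saving = 1 − 0.7814 = 21.9 %.

21.9 %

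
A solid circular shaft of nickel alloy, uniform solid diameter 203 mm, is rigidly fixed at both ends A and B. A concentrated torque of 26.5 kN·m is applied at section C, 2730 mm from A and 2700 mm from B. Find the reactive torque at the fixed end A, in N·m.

With uniform GJ and both ends fixed, compatibility θ_AC = θ_CB gives T_A·a = T_B·b, together with T_A + T_B = T₀.
T_A = T₀·b/(a+b) = 26500·2700/5430 = 13180 N·m; T_B = 13320 N·m.

13200 N·m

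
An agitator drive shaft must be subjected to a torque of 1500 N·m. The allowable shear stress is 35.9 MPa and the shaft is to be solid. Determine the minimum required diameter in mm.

59.7 mm

For a solid shaft τ_max = 16T/(πd³), so d = (16T/(π τ_allow))^(1/3) = (16·1500/(π·3.59×10^7))^(1/3) = 0.05970 m.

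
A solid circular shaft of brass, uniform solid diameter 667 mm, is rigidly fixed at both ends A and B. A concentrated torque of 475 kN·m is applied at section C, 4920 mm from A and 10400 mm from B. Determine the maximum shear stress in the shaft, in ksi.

With uniform GJ and both ends fixed, compatibility θ_AC = θ_CB gives T_A·a = T_B·b, together with T_A + T_B = T₀.
T_A = T₀·b/(a+b) = 475000·10400/15320 = 322500 N·m; T_B = 152500 N·m.
τ in each portion: τ_AC = 5.53×10^6 Pa, τ_CB = 2.62×10^6 Pa; maximum is in AC.
τ_max = T_AC·r/J = 322500·0.334/0.0194 = 5.534×10^6 Pa.

0.803 ksi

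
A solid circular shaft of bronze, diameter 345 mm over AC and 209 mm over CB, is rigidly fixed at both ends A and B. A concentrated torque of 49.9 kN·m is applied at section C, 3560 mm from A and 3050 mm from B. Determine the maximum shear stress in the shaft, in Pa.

Compatibility: T_A·a/J_AC = T_B·b/J_CB with T_A + T_B = T₀.
J_AC = 1.39×10^-3 m⁴, J_CB = 1.87×10^-4 m⁴, so T_A = T₀·(J_AC/a)/((J_AC/a)+(J_CB/b)) = 43120 N·m, T_B = 6779 N·m.
τ in each portion: τ_AC = 5.35×10^6 Pa, τ_CB = 3.78×10^6 Pa; maximum is in AC.
τ_max = T_AC·r/J = 43120·0.172/1.39×10^-3 = 5.348×10^6 Pa.

5.35e6 Pa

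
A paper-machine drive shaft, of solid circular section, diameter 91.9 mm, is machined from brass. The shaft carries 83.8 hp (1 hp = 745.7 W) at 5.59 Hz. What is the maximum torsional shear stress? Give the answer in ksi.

1.69 ksi

ω = 2π·5.59 = 35.12 rad/s, so T = P/ω = 83.8×745.7 / 35.12 = 1779 N·m.
J = πd⁴/32 = π(0.0919)⁴/32 = 7.003×10^-6 m⁴.
τ_max = T·r/J = 1779 × 0.0460 / 7.003×10^-6 = 1.167×10^7 Pa.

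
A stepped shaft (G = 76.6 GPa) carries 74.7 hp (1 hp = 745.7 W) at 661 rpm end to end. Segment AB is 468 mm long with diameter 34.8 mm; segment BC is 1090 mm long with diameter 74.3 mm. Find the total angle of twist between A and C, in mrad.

ω = 2π·661/60 = 69.22 rad/s, so T = P/ω = 74.7×745.7 / 69.22 = 804.7 N·m.
J_AB = π(0.0348)⁴/32 = 1.44×10^-7 m⁴; J_BC = π(0.0743)⁴/32 = 2.99×10^-6 m⁴.
θ = (T/G)·Σ L_i/J_i = (804.7/76.6×10⁹)·(0.468/1.44×10^-7 + 1.09/2.99×10^-6) = 0.03797 rad.

38.0 mrad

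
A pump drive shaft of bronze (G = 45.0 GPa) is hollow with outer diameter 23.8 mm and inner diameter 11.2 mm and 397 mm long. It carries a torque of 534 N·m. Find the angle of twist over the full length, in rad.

J = π(d_o⁴ − d_i⁴)/32 = π(0.0238⁴ − 0.0112⁴)/32 = 2.995×10^-8 m⁴.
θ = T·L/(G·J) = 534.0 × 0.397 / (45.0×10⁹ × 2.995×10^-8) = 0.1573 rad.

0.157 rad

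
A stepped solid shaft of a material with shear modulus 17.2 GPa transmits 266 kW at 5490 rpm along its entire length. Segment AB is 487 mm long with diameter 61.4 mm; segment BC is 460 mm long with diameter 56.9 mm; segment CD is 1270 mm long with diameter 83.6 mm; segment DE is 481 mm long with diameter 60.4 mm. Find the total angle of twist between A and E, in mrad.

38.4 mrad

ω = 2π·5490/60 = 574.9 rad/s, so T = P/ω = 266×10³ / 574.9 = 462.7 N·m.
J_AB = π(0.0614)⁴/32 = 1.40×10^-6 m⁴; J_BC = π(0.0569)⁴/32 = 1.03×10^-6 m⁴; J_CD = π(0.0836)⁴/32 = 4.80×10^-6 m⁴; J_DE = π(0.0604)⁴/32 = 1.31×10^-6 m⁴.
θ = (T/G)·Σ L_i/J_i = (462.7/17.2×10⁹)·(0.487/1.40×10^-6 + 0.460/1.03×10^-6 + 1.27/4.80×10^-6 + 0.481/1.31×10^-6) = 0.03844 rad.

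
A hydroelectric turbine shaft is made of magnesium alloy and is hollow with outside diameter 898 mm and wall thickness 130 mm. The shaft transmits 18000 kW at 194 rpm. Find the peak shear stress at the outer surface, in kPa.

8360 kPa

ω = 2π·194/60 = 20.32 rad/s, so T = P/ω = 18000×10³ / 20.32 = 886000 N·m.
J = π(d_o⁴ − d_i⁴)/32 = π(0.898⁴ − 0.638⁴)/32 = 0.04758 m⁴.
τ_max = T·r/J = 886000 × 0.449 / 0.04758 = 8.362×10^6 Pa.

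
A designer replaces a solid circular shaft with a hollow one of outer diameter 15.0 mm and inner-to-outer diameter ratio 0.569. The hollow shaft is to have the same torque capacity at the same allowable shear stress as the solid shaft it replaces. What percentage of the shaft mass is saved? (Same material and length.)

27.2 %

Equal τ_max and T ⇒ the solid shaft needs d_s³ = d_o³(1−k⁴), so d_s = 15.0·(1−0.569⁴)^(1/3) = 14.46 mm.
Area ratio A_h/A_s = d_o²(1−k²)/d_s² = (1−k²)/(1−k⁴)^(2/3) = 0.7280.
Mass saving = 1 − 0.7280 = 27.2 %.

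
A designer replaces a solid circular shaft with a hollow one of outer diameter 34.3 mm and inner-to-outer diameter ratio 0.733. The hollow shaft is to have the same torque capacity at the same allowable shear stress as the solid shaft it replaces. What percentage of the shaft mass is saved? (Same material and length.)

Equal τ_max and T ⇒ the solid shaft needs d_s³ = d_o³(1−k⁴), so d_s = 34.3·(1−0.733⁴)^(1/3) = 30.62 mm.
Area ratio A_h/A_s = d_o²(1−k²)/d_s² = (1−k²)/(1−k⁴)^(2/3) = 0.5807.
Mass saving = 1 − 0.5807 = 41.9 %.

41.9 %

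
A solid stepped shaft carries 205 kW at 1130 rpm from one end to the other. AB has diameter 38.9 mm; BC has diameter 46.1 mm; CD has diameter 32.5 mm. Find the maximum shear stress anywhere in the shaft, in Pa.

2.57e8 Pa

ω = 2π·1130/60 = 118.3 rad/s, so T = P/ω = 205×10³ / 118.3 = 1732 N·m.
Under the same torque, τ_max = 16T/(πd³) is largest where d is smallest — segment CD (d = 32.5 mm).
τ_max = 16·1732/(π·(0.0325)³) = 2.570×10^8 Pa.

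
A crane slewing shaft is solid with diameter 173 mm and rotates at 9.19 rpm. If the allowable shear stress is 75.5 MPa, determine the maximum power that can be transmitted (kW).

J = πd⁴/32 = π(0.173)⁴/32 = 8.794×10^-5 m⁴.
T_max = τ_allow·J/r = 7.55×10^7 × 8.794×10^-5 / 0.0865 = 76760 N·m.
ω = 2π·9.19/60 = 0.9624 rad/s, so P_max = T_max·ω = 7.387×10^4 W.

73.9 kW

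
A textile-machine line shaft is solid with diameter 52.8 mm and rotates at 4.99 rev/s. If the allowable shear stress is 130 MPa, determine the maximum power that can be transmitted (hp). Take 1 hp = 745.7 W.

J = πd⁴/32 = π(0.0528)⁴/32 = 7.630×10^-7 m⁴.
T_max = τ_allow·J/r = 1.30×10^8 × 7.630×10^-7 / 0.0264 = 3757 N·m.
ω = 2π·4.99 = 31.35 rad/s, so P_max = T_max·ω = 1.178×10^5 W.

158 hp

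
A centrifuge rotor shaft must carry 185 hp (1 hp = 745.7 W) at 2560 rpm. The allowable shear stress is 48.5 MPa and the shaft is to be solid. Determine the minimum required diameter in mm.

ω = 2π·2560/60 = 268.1 rad/s, so T = P/ω = 185×745.7 / 268.1 = 514.6 N·m.
For a solid shaft τ_max = 16T/(πd³), so d = (16T/(π τ_allow))^(1/3) = (16·514.6/(π·4.85×10^7))^(1/3) = 0.03781 m.

37.8 mm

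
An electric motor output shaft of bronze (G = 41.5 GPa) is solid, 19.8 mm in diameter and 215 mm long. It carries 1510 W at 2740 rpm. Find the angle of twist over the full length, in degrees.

ω = 2π·2740/60 = 286.9 rad/s, so T = P/ω = 1510 / 286.9 = 5.263 N·m.
J = πd⁴/32 = π(0.0198)⁴/32 = 1.509×10^-8 m⁴.
θ = T·L/(G·J) = 5.263 × 0.215 / (41.5×10⁹ × 1.509×10^-8) = 1.807×10^-3 rad.

0.104°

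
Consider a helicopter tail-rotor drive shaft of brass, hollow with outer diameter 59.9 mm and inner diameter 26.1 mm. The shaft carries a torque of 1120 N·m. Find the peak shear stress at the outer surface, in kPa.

27500 kPa

J = π(d_o⁴ − d_i⁴)/32 = π(0.0599⁴ − 0.0261⁴)/32 = 1.218×10^-6 m⁴.
τ_max = T·r/J = 1120 × 0.0300 / 1.218×10^-6 = 2.753×10^7 Pa.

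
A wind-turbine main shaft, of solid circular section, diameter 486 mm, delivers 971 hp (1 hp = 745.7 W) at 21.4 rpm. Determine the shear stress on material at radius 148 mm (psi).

ω = 2π·21.4/60 = 2.241 rad/s, so T = P/ω = 971×745.7 / 2.241 = 323100 N·m.
J = πd⁴/32 = π(0.486)⁴/32 = 5.477×10^-3 m⁴.
Shear stress varies linearly with radius: τ = T·r/J = 323100 × 0.148 / 5.477×10^-3 = 8.731×10^6 Pa.

1270 psi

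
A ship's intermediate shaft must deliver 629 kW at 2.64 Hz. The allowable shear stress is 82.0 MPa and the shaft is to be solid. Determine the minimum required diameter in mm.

133 mm

ω = 2π·2.64 = 16.59 rad/s, so T = P/ω = 629×10³ / 16.59 = 37920 N·m.
For a solid shaft τ_max = 16T/(πd³), so d = (16T/(π τ_allow))^(1/3) = (16·37920/(π·8.20×10^7))^(1/3) = 0.1330 m.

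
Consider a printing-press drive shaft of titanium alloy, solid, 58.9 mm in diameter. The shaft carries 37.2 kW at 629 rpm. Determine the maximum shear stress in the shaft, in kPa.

ω = 2π·629/60 = 65.87 rad/s, so T = P/ω = 37.2×10³ / 65.87 = 564.8 N·m.
J = πd⁴/32 = π(0.0589)⁴/32 = 1.182×10^-6 m⁴.
τ_max = T·r/J = 564.8 × 0.0295 / 1.182×10^-6 = 1.408×10^7 Pa.

14100 kPa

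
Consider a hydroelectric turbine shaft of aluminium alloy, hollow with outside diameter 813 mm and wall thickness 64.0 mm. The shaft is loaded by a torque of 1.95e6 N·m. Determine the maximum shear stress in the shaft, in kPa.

37300 kPa

J = π(d_o⁴ − d_i⁴)/32 = π(0.813⁴ − 0.685⁴)/32 = 0.02128 m⁴.
τ_max = T·r/J = 1.950e6 × 0.406 / 0.02128 = 3.726×10^7 Pa.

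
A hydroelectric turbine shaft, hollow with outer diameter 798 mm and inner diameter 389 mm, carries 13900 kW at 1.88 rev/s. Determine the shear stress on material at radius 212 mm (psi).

ω = 2π·1.88 = 11.81 rad/s, so T = P/ω = 13900×10³ / 11.81 = 1.177e6 N·m.
J = π(d_o⁴ − d_i⁴)/32 = π(0.798⁴ − 0.389⁴)/32 = 0.03756 m⁴.
Shear stress varies linearly with radius: τ = T·r/J = 1.177e6 × 0.212 / 0.03756 = 6.641×10^6 Pa.

963 psi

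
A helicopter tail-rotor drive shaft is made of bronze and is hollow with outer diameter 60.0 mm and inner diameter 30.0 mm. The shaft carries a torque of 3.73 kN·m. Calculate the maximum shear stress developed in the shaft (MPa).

J = π(d_o⁴ − d_i⁴)/32 = π(0.0600⁴ − 0.0300⁴)/32 = 1.193×10^-6 m⁴.
τ_max = T·r/J = 3730 × 0.0300 / 1.193×10^-6 = 9.381×10^7 Pa.

93.8 MPa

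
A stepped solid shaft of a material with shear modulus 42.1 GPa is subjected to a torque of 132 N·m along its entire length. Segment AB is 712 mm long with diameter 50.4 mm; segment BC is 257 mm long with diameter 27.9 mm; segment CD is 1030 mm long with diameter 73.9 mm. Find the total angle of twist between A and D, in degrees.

J_AB = π(0.0504)⁴/32 = 6.33×10^-7 m⁴; J_BC = π(0.0279)⁴/32 = 5.95×10^-8 m⁴; J_CD = π(0.0739)⁴/32 = 2.93×10^-6 m⁴.
θ = (T/G)·Σ L_i/J_i = (132.0/42.1×10⁹)·(0.712/6.33×10^-7 + 0.257/5.95×10^-8 + 1.03/2.93×10^-6) = 0.01817 rad.

1.04°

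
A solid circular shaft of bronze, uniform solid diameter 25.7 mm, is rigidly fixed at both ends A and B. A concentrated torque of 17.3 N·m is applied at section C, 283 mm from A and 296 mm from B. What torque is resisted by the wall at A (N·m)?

8.84 N·m

With uniform GJ and both ends fixed, compatibility θ_AC = θ_CB gives T_A·a = T_B·b, together with T_A + T_B = T₀.
T_A = T₀·b/(a+b) = 17.30·296/579.0 = 8.844 N·m; T_B = 8.456 N·m.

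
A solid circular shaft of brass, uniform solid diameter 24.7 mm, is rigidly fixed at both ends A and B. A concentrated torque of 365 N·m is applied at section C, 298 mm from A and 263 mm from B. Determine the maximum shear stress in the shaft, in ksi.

With uniform GJ and both ends fixed, compatibility θ_AC = θ_CB gives T_A·a = T_B·b, together with T_A + T_B = T₀.
T_A = T₀·b/(a+b) = 365.0·263/561.0 = 171.1 N·m; T_B = 193.9 N·m.
τ in each portion: τ_AC = 5.78×10^7 Pa, τ_CB = 6.55×10^7 Pa; maximum is in CB.
τ_max = T_CB·r/J = 193.9·0.0123/3.65×10^-8 = 6.553×10^7 Pa.

9.50 ksi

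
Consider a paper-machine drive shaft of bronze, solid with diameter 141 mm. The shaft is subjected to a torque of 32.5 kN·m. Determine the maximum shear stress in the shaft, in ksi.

8.56 ksi

J = πd⁴/32 = π(0.141)⁴/32 = 3.880×10^-5 m⁴.
τ_max = T·r/J = 32500 × 0.0705 / 3.880×10^-5 = 5.905×10^7 Pa.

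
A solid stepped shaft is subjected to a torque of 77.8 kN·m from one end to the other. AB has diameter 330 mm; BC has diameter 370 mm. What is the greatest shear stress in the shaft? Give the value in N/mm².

Under the same torque, τ_max = 16T/(πd³) is largest where d is smallest — segment AB (d = 330 mm).
τ_max = 16·77800/(π·(0.330)³) = 1.103×10^7 Pa.

11.0 N/mm²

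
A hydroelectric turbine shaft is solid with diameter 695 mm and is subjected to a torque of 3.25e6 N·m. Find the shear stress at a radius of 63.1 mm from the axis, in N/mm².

8.95 N/mm²

J = πd⁴/32 = π(0.695)⁴/32 = 0.02291 m⁴.
Shear stress varies linearly with radius: τ = T·r/J = 3.250e6 × 0.0631 / 0.02291 = 8.953×10^6 Pa.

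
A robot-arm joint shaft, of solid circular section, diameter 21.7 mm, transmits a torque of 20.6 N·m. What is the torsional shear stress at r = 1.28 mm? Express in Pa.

J = πd⁴/32 = π(0.0217)⁴/32 = 2.177×10^-8 m⁴.
Shear stress varies linearly with radius: τ = T·r/J = 20.60 × 0.00128 / 2.177×10^-8 = 1.211×10^6 Pa.

1.21e6 Pa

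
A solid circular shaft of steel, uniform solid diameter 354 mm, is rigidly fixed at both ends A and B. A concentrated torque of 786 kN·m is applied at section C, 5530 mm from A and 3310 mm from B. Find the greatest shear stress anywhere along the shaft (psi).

With uniform GJ and both ends fixed, compatibility θ_AC = θ_CB gives T_A·a = T_B·b, together with T_A + T_B = T₀.
T_A = T₀·b/(a+b) = 786000·3310/8840 = 294300 N·m; T_B = 491700 N·m.
τ in each portion: τ_AC = 3.38×10^7 Pa, τ_CB = 5.64×10^7 Pa; maximum is in CB.
τ_max = T_CB·r/J = 491700·0.177/1.54×10^-3 = 5.645×10^7 Pa.

8190 psi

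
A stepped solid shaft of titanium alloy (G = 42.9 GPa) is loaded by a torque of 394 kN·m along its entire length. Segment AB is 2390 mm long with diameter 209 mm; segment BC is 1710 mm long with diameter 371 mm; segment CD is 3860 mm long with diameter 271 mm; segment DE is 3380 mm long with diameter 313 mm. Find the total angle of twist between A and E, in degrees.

J_AB = π(0.209)⁴/32 = 1.87×10^-4 m⁴; J_BC = π(0.371)⁴/32 = 1.86×10^-3 m⁴; J_CD = π(0.271)⁴/32 = 5.30×10^-4 m⁴; J_DE = π(0.313)⁴/32 = 9.42×10^-4 m⁴.
θ = (T/G)·Σ L_i/J_i = (394000/42.9×10⁹)·(2.39/1.87×10^-4 + 1.71/1.86×10^-3 + 3.86/5.30×10^-4 + 3.38/9.42×10^-4) = 0.2255 rad.

12.9°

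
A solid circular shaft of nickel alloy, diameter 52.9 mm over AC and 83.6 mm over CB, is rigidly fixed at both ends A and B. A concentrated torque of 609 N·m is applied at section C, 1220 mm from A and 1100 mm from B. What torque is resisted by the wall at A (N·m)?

76.9 N·m

Compatibility: T_A·a/J_AC = T_B·b/J_CB with T_A + T_B = T₀.
J_AC = 7.69×10^-7 m⁴, J_CB = 4.80×10^-6 m⁴, so T_A = T₀·(J_AC/a)/((J_AC/a)+(J_CB/b)) = 76.92 N·m, T_B = 532.1 N·m.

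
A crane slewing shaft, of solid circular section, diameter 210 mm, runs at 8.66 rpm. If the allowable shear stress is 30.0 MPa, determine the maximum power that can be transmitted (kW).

J = πd⁴/32 = π(0.210)⁴/32 = 1.909×10^-4 m⁴.
T_max = τ_allow·J/r = 3.00×10^7 × 1.909×10^-4 / 0.105 = 54550 N·m.
ω = 2π·8.66/60 = 0.9069 rad/s, so P_max = T_max·ω = 4.947×10^4 W.

49.5 kW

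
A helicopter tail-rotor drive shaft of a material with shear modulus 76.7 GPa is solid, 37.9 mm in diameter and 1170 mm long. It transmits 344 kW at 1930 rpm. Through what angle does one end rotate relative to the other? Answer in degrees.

7.34°

ω = 2π·1930/60 = 202.1 rad/s, so T = P/ω = 344×10³ / 202.1 = 1702 N·m.
J = πd⁴/32 = π(0.0379)⁴/32 = 2.026×10^-7 m⁴.
θ = T·L/(G·J) = 1702 × 1.17 / (76.7×10⁹ × 2.026×10^-7) = 0.1282 rad.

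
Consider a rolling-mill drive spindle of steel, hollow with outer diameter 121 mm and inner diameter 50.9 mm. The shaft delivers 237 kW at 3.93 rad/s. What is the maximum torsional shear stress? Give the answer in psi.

ω = 3.93 rad/s, so T = P/ω = 237×10³ / 3.930 = 60310 N·m.
J = π(d_o⁴ − d_i⁴)/32 = π(0.121⁴ − 0.0509⁴)/32 = 2.039×10^-5 m⁴.
τ_max = T·r/J = 60310 × 0.0605 / 2.039×10^-5 = 1.790×10^8 Pa.

26000 psi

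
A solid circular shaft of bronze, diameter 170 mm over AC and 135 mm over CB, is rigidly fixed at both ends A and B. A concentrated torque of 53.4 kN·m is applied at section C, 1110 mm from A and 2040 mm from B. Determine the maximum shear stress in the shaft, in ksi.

6.60 ksi

Compatibility: T_A·a/J_AC = T_B·b/J_CB with T_A + T_B = T₀.
J_AC = 8.20×10^-5 m⁴, J_CB = 3.26×10^-5 m⁴, so T_A = T₀·(J_AC/a)/((J_AC/a)+(J_CB/b)) = 43900 N·m, T_B = 9500 N·m.
τ in each portion: τ_AC = 4.55×10^7 Pa, τ_CB = 1.97×10^7 Pa; maximum is in AC.
τ_max = T_AC·r/J = 43900·0.0850/8.20×10^-5 = 4.551×10^7 Pa.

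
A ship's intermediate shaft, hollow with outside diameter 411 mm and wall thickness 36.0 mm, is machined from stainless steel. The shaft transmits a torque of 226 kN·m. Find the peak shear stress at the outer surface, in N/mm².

J = π(d_o⁴ − d_i⁴)/32 = π(0.411⁴ − 0.339⁴)/32 = 1.505×10^-3 m⁴.
τ_max = T·r/J = 226000 × 0.205 / 1.505×10^-3 = 3.086×10^7 Pa.

30.9 N/mm²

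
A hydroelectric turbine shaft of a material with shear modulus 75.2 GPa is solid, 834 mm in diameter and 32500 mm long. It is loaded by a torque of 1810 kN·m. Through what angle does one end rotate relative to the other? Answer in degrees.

J = πd⁴/32 = π(0.834)⁴/32 = 0.04750 m⁴.
θ = T·L/(G·J) = 1.810e6 × 32.5 / (75.2×10⁹ × 0.04750) = 0.01647 rad.

0.944°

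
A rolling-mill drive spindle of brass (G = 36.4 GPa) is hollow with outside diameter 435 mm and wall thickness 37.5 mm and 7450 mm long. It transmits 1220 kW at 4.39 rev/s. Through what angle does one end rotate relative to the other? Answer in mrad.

4.85 mrad

ω = 2π·4.39 = 27.58 rad/s, so T = P/ω = 1220×10³ / 27.58 = 44230 N·m.
J = π(d_o⁴ − d_i⁴)/32 = π(0.435⁴ − 0.360⁴)/32 = 1.866×10^-3 m⁴.
θ = T·L/(G·J) = 44230 × 7.45 / (36.4×10⁹ × 1.866×10^-3) = 4.851×10^-3 rad.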